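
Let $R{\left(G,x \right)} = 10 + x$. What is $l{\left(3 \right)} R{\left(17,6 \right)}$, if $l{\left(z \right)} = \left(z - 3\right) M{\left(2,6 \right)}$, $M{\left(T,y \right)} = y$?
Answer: $0$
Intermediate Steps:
$l{\left(z \right)} = -18 + 6 z$ ($l{\left(z \right)} = \left(z - 3\right) 6 = \left(-3 + z\right) 6 = -18 + 6 z$)
$l{\left(3 \right)} R{\left(17,6 \right)} = \left(-18 + 6 \cdot 3\right) \left(10 + 6\right) = \left(-18 + 18\right) 16 = 0 \cdot 16 = 0$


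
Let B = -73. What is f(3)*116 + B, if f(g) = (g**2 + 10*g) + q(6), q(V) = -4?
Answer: 3987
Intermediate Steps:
f(g) = -4 + g**2 + 10*g (f(g) = (g**2 + 10*g) - 4 = -4 + g**2 + 10*g)
f(3)*116 + B = (-4 + 3**2 + 10*3)*116 - 73 = (-4 + 9 + 30)*116 - 73 = 35*116 - 73 = 4060 - 73 = 3987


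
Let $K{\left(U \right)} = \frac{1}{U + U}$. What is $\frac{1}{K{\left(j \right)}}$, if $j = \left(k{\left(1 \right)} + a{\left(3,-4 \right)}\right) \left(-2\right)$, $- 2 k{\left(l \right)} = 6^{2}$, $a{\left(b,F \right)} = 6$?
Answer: $48$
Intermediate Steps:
$k{\left(l \right)} = -18$ ($k{\left(l \right)} = - \frac{6^{2}}{2} = \left(- \frac{1}{2}\right) 36 = -18$)
$j = 24$ ($j = \left(-18 + 6\right) \left(-2\right) = \left(-12\right) \left(-2\right) = 24$)
$K{\left(U \right)} = \frac{1}{2 U}$
$\frac{1}{K{\left(j \right)}} = \frac{1}{\frac{1}{2} \cdot \frac{1}{24}} = \frac{1}{\frac{1}{48}} = 48$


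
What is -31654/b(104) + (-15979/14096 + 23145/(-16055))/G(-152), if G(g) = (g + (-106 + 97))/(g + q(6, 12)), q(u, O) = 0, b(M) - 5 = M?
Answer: -218609880087/746529446 ≈ -292.83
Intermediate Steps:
b(M) = 5 + M
G(g) = (-9 + g)/g (G(g) = (g + (-106 + 97))/(g + 0) = (g - 9)/g = (-9 + g)/g)
-31654/b(104) + (-15979/14096 + 23145/(-16055))/G(-152) = -31654/(5 + 104) + (-15979/14096 + 23145/(-16055))/(((-9 - 152)/(-152))) = -31654/109 + (-15979*1/14096 + 23145*(-1/16055))/((-1/152*(-161))) = -31654*1/109 + (-15979/14096 - 4629/3211)/(161/152) = -31654/109 - 116558953/45262256*152/161 = -31654/109 - 16651279/6848894 = -218609880087/746529446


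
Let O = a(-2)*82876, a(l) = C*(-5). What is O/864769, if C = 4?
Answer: -1657520/864769 ≈ -1.9167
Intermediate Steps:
a(l) = -20 (a(l) = 4*(-5) = -20)
O = -1657520 (O = -20*82876 = -1657520)
O/864769 = -1657520/864769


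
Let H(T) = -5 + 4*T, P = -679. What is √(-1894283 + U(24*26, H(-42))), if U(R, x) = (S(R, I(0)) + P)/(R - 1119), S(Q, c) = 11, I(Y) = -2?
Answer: I*√51571817935/165 ≈ 1376.3*I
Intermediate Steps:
U(R, x) = -668/(-1119 + R) (U(R, x) = (11 - 679)/(R - 1119) = -668/(-1119 + R))
√(-1894283 + U(24*26, H(-42))) = √(-1894283 - 668/(-1119 + 24*26)) = √(-1894283 - 668/(-1119 + 624)) = √(-1894283 - 668/(-495)) = √(-1894283 - 668*(-1/495)) = √(-1894283 + 668/495) = √(-937669417/495) = I*√51571817935/165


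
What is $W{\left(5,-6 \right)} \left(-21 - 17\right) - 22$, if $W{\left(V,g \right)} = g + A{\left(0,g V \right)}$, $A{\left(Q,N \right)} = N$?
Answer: $1346$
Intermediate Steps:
$W{\left(V,g \right)} = g + V g$ ($W{\left(V,g \right)} = g + g V = g + V g$)
$W{\left(5,-6 \right)} \left(-21 - 17\right) - 22 = - 6 \left(1 + 5\right) \left(-21 - 17\right) - 22 = \left(-6\right) 6 \left(-21 - 17\right) - 22 = \left(-36\right) \left(-38\right) - 22 = 1368 - 22 = 1346$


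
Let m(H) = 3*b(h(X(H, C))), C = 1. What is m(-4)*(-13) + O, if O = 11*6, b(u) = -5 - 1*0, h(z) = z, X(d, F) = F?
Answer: 261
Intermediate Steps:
b(u) = -5 (b(u) = -5 + 0 = -5)
O = 66
m(H) = -15 (m(H) = 3*(-5) = -15)
m(-4)*(-13) + O = -15*(-13) + 66 = 195 + 66 = 261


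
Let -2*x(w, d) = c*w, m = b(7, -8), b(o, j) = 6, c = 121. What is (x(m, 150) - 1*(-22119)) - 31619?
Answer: -9863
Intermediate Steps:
m = 6
x(w, d) = -121*w/2
(x(m, 150) - 1*(-22119)) - 31619 = (-121/2*6 - 1*(-22119)) - 31619 = (-363 + 22119) - 31619 = 21756 - 31619 = -9863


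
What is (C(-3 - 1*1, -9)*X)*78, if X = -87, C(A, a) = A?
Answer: 27144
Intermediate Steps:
(C(-3 - 1*1, -9)*X)*78 = ((-3 - 1*1)*(-87))*78 = ((-3 - 1)*(-87))*78 = -4*(-87)*78 = 348*78 = 27144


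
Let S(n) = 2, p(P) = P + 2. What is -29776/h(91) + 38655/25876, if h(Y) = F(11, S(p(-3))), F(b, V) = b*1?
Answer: -770058571/284636 ≈ -2705.4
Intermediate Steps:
p(P) = 2 + P
F(b, V) = b
h(Y) = 11
-29776/h(91) + 38655/25876 = -29776/11 + 38655/25876 = -770058571/284636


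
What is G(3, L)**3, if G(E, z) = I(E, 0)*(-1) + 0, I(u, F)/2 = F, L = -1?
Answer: 0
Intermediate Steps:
I(u, F) = 2*F
G(E, z) = 0 (G(E, z) = (2*0)*(-1) + 0 = 0*(-1) + 0 = 0 + 0 = 0)
G(3, L)**3 = 0**3 = 0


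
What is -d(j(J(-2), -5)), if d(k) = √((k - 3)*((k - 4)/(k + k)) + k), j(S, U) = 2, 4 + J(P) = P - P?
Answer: -√10/2 ≈ -1.5811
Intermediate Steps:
J(P) = -4 (J(P) = -4 + (P - P) = -4 + 0 = -4)
d(k) = √(k + (-4 + k)*(-3 + k)/(2*k)) (d(k) = √((-3 + k)*((-4 + k)/((2*k))) + k) = √((-3 + k)*((-4 + k)*(1/(2*k))) + k) = √((-3 + k)*((-4 + k)/(2*k)) + k) = √((-4 + k)*(-3 + k)/(2*k) + k) = √(k + (-4 + k)*(-3 + k)/(2*k)))
-d(j(J(-2), -5)) = -√(-14 + 6*2 + 24/2)/2 = -√(-14 + 12 + 24*(½))/2 = -√(-14 + 12 + 12)/2 = -√10/2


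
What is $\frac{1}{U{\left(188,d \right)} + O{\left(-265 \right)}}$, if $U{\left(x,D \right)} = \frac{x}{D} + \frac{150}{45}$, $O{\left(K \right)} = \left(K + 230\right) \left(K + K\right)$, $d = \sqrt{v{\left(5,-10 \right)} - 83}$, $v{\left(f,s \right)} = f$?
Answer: $\frac{542685}{10068628954} + \frac{141 i \sqrt{78}}{20137257908} \approx 5.3899 \cdot 10^{-5} + 6.184 \cdot 10^{-8} i$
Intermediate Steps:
$d = i \sqrt{78}$ ($d = \sqrt{5 - 83} = \sqrt{-78} = i \sqrt{78} \approx 8.8318 i$)
$O{\left(K \right)} = 2 K \left(230 + K\right)$ ($O{\left(K \right)} = \left(230 + K\right) 2 K = 2 K \left(230 + K\right)$)
$U{\left(x,D \right)} = \frac{10}{3} + \frac{x}{D}$ ($U{\left(x,D \right)} = \frac{x}{D} + 150 \cdot \frac{1}{45} = \frac{x}{D} + \frac{10}{3} = \frac{10}{3} + \frac{x}{D}$)
$\frac{1}{U{\left(188,d \right)} + O{\left(-265 \right)}} = \frac{1}{\left(\frac{10}{3} + \frac{188}{i \sqrt{78}}\right) + 2 \left(-265\right) \left(230 - 265\right)} = \frac{1}{\left(\frac{10}{3} + 188 \left(- \frac{i \sqrt{78}}{78}\right)\right) + 2 \left(-265\right) \left(-35\right)} = \frac{1}{\left(\frac{10}{3} - \frac{94 i \sqrt{78}}{39}\right) + 18550} = \frac{1}{\frac{55660}{3} - \frac{94 i \sqrt{78}}{39}}$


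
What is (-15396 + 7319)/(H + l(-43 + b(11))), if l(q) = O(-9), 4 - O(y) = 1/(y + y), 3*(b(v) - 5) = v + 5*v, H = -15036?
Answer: 145386/270575 ≈ 0.53732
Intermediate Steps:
b(v) = 5 + 2*v (b(v) = 5 + (v + 5*v)/3 = 5 + (6*v)/3 = 5 + 2*v)
O(y) = 4 - 1/(2*y) (O(y) = 4 - 1/(y + y) = 4 - 1/(2*y))
l(q) = 73/18 (l(q) = 4 - 1/2/(-9) = 4 - 1/2*(-1/9) = 4 + 1/18 = 73/18)
(-15396 + 7319)/(H + l(-43 + b(11))) = (-15396 + 7319)/(-15036 + 73/18) = -8077/(-270575/18) = -8077*(-18/270575) = 145386/270575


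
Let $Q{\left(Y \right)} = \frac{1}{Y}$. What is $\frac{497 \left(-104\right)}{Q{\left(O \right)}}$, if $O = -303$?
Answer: $15661464$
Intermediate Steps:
$\frac{497 \left(-104\right)}{Q{\left(O \right)}} = \frac{497 \left(-104\right)}{\frac{1}{-303}} = - \frac{51688}{- \frac{1}{303}} = \left(-51688\right) \left(-303\right) = 15661464$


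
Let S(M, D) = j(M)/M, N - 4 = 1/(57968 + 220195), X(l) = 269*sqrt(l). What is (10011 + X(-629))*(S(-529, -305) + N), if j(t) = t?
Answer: 4641152992/92721 + 374129504*I*sqrt(629)/278163 ≈ 50055.0 + 33732.0*I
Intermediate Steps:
N = 1112653/278163 (N = 4 + 1/(57968 + 220195) = 4 + 1/278163 = 1112653/278163 ≈ 4.0000)
S(M, D) = 1 (S(M, D) = M/M = 1)
(10011 + X(-629))*(S(-529, -305) + N) = (10011 + 269*sqrt(-629))*(1 + 1112653/278163) = (10011 + 269*(I*sqrt(629)))*(1390816/278163) = (10011 + 269*I*sqrt(629))*(1390816/278163) = 4641152992/92721 + 374129504*I*sqrt(629)/278163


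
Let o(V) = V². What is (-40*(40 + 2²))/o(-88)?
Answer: -5/22 ≈ -0.22727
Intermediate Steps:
(-40*(40 + 2²))/o(-88) = (-40*(40 + 2²))/((-88)²) = -40*(40 + 4)/7744 = -40*44*(1/7744) = -1760*1/7744 = -5/22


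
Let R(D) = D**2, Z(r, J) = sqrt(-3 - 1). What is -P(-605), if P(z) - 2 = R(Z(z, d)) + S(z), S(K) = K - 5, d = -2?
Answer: 612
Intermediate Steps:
S(K) = -5 + K
Z(r, J) = 2*I (Z(r, J) = sqrt(-4) = 2*I)
P(z) = -7 + z (P(z) = 2 + ((2*I)**2 + (-5 + z)) = 2 + (-4 + (-5 + z)) = 2 + (-9 + z) = -7 + z)
-P(-605) = -(-7 - 605) = -1*(-612) = 612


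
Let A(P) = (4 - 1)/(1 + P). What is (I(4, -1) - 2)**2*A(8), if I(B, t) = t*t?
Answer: 1/3 ≈ 0.33333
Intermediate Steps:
I(B, t) = t**2
A(P) = 3/(1 + P)
(I(4, -1) - 2)**2*A(8) = ((-1)**2 - 2)**2*(3/(1 + 8)) = (1 - 2)**2*(3/9) = (-1)**2*(3*(1/9)) = 1*(1/3) = 1/3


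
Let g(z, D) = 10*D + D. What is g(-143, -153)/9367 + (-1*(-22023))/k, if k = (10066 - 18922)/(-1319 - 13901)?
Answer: 5130245731/135546 ≈ 37849.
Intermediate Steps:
g(z, D) = 11*D
k = 2214/3805 (k = -8856/(-15220) = -8856*(-1/15220) = 2214/3805 ≈ 0.58187)
g(-143, -153)/9367 + (-1*(-22023))/k = (11*(-153))/9367 + (-1*(-22023))/(2214/3805) = -1683*1/9367 + 22023*(3805/2214) = -99/551 + 9310835/246 = 5130245731/135546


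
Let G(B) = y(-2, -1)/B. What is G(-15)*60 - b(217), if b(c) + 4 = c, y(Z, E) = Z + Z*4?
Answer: -173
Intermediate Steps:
y(Z, E) = 5*Z (y(Z, E) = Z + 4*Z = 5*Z)
b(c) = -4 + c
G(B) = -10/B (G(B) = (5*(-2))/B = -10/B)
G(-15)*60 - b(217) = -10/(-15)*60 - (-4 + 217) = -10*(-1/15)*60 - 1*213 = (⅔)*60 - 213 = 40 - 213 = -173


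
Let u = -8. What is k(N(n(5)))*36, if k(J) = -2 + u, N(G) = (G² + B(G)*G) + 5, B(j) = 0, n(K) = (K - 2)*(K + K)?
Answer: -360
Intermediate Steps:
n(K) = 2*K*(-2 + K) (n(K) = (-2 + K)*(2*K) = 2*K*(-2 + K))
N(G) = 5 + G² (N(G) = (G² + 0*G) + 5 = (G² + 0) + 5 = G² + 5 = 5 + G²)
k(J) = -10 (k(J) = -2 - 8 = -10)
k(N(n(5)))*36 = -10*36 = -360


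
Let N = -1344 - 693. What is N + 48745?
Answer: 46708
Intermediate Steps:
N = -2037
N + 48745 = -2037 + 48745 = 46708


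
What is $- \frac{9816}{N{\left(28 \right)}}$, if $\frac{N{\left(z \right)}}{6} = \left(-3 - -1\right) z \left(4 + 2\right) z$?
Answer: $\frac{409}{2352} \approx 0.17389$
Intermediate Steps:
$N{\left(z \right)} = - 72 z^{2}$ ($N{\left(z \right)} = 6 \left(-3 - -1\right) z \left(4 + 2\right) z = 6 \left(-3 + 1\right) z 6 z = 6 - 2 \cdot 6 z z = 6 - 12 z z = 6 \left(- 12 z^{2}\right) = - 72 z^{2}$)
$- \frac{9816}{N{\left(28 \right)}} = - \frac{9816}{\left(-72\right) 28^{2}} = - \frac{9816}{\left(-72\right) 784} = - \frac{9816}{-56448} = \left(-9816\right) \left(- \frac{1}{56448}\right) = \frac{409}{2352}$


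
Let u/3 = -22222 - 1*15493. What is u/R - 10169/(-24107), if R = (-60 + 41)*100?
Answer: 28914817/482140 ≈ 59.972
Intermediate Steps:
u = -113145 (u = 3*(-22222 - 1*15493) = 3*(-22222 - 15493) = 3*(-37715) = -113145)
R = -1900 (R = -19*100 = -1900)
u/R - 10169/(-24107) = -113145/(-1900) - 10169/(-24107) = -113145*(-1/1900) - 10169*(-1/24107) = 1191/20 + 10169/24107 = 28914817/482140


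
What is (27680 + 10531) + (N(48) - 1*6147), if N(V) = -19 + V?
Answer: 32093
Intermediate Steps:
(27680 + 10531) + (N(48) - 1*6147) = (27680 + 10531) + ((-19 + 48) - 1*6147) = 38211 + (29 - 6147) = 38211 - 6118 = 32093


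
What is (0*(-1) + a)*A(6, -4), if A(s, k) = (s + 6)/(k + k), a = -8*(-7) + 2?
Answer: -87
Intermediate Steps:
a = 58 (a = 56 + 2 = 58)
A(s, k) = (6 + s)/(2*k) (A(s, k) = (6 + s)/((2*k)) = (6 + s)*(1/(2*k)) = (6 + s)/(2*k))
(0*(-1) + a)*A(6, -4) = (0*(-1) + 58)*((½)*(6 + 6)/(-4)) = (0 + 58)*((½)*(-¼)*12) = 58*(-3/2) = -87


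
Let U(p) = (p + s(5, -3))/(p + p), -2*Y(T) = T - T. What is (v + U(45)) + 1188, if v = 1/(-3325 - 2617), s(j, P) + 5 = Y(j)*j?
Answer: 63555623/53478 ≈ 1188.4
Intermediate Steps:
Y(T) = 0 (Y(T) = -(T - T)/2 = -½*0 = 0)
s(j, P) = -5 (s(j, P) = -5 + 0*j = -5 + 0 = -5)
U(p) = (-5 + p)/(2*p) (U(p) = (p - 5)/(p + p) = (-5 + p)/((2*p)) = (-5 + p)*(1/(2*p)) = (-5 + p)/(2*p))
v = -1/5942 (v = 1/(-5942) = -1/5942 ≈ -0.00016829)
(v + U(45)) + 1188 = (-1/5942 + (½)*(-5 + 45)/45) + 1188 = (-1/5942 + (½)*(1/45)*40) + 1188 = (-1/5942 + 4/9) + 1188 = 23759/53478 + 1188 = 63555623/53478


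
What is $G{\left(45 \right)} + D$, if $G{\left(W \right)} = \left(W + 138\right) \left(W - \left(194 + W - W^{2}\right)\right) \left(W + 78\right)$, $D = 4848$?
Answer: $41218827$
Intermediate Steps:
$G{\left(W \right)} = \left(-194 + W^{2}\right) \left(78 + W\right) \left(138 + W\right)$ ($G{\left(W \right)} = \left(138 + W\right) \left(W - \left(194 + W - W^{2}\right)\right) \left(78 + W\right) = \left(138 + W\right) \left(-194 + W^{2}\right) \left(78 + W\right) = \left(-194 + W^{2}\right) \left(138 + W\right) \left(78 + W\right) = \left(-194 + W^{2}\right) \left(78 + W\right) \left(138 + W\right)$)
$G{\left(45 \right)} + D = \left(-2088216 + 45^{4} - 1885680 + 216 \cdot 45^{3} + 10570 \cdot 45^{2}\right) + 4848 = \left(-2088216 + 4100625 - 1885680 + 216 \cdot 91125 + 10570 \cdot 2025\right) + 4848 = \left(-2088216 + 4100625 - 1885680 + 19683000 + 21404250\right) + 4848 = 41213979 + 4848 = 41218827$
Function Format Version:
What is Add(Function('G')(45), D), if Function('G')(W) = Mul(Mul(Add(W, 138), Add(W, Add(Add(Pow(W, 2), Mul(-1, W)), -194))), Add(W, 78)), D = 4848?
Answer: 41218827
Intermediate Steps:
Function('G')(W) = Mul(Add(-194, Pow(W, 2)), Add(78, W), Add(138, W)) (Function('G')(W) = Mul(Mul(Add(138, W), Add(W, Add(-194, Pow(W, 2), Mul(-1, W)))), Add(78, W)) = Mul(Mul(Add(138, W), Add(-194, Pow(W, 2))), Add(78, W)) = Mul(Mul(Add(-194, Pow(W, 2)), Add(138, W)), Add(78, W)) = Mul(Add(-194, Pow(W, 2)), Add(78, W), Add(138, W)))
Add(Function('G')(45), D) = Add(Add(-2088216, Pow(45, 4), Mul(-41904, 45), Mul(216, Pow(45, 3)), Mul(10570, Pow(45, 2))), 4848) = Add(Add(-2088216, 4100625, -1885680, Mul(216, 91125), Mul(10570, 2025)), 4848) = Add(Add(-2088216, 4100625, -1885680, 19683000, 21404250), 4848) = Add(41213979, 4848) = 41218827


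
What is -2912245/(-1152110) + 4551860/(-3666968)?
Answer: 67935822482/52809381281 ≈ 1.2864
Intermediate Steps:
-2912245/(-1152110) + 4551860/(-3666968) = -2912245*(-1/1152110) + 4551860*(-1/3666968) = 582449/230422 - 1137965/916742 = 67935822482/52809381281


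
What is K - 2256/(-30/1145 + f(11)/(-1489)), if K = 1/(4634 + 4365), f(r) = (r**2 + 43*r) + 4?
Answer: 1730627279185/328184531 ≈ 5273.3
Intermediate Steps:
f(r) = 4 + r**2 + 43*r
K = 1/8999 ≈ 0.00011112
K - 2256/(-30/1145 + f(11)/(-1489)) = 1/8999 - 2256/(-30/1145 + (4 + 11**2 + 43*11)/(-1489)) = 1/8999 - 2256/(-30*1/1145 + (4 + 121 + 473)*(-1/1489)) = 1/8999 - 2256/(-6/229 + 598*(-1/1489)) = 1/8999 - 2256/(-6/229 - 598/1489) = 1/8999 - 2256/(-145876/340981) = 1/8999 - 2256*(-340981)/145876 = 1/8999 - 1*(-192313284/36469) = 1/8999 + 192313284/36469 = 1730627279185/328184531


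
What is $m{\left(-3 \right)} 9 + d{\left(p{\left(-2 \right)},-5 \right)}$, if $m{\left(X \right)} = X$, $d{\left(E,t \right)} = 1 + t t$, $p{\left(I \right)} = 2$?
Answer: $-1$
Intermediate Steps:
$d{\left(E,t \right)} = 1 + t^{2}$
$m{\left(-3 \right)} 9 + d{\left(p{\left(-2 \right)},-5 \right)} = \left(-3\right) 9 + \left(1 + \left(-5\right)^{2}\right) = -27 + \left(1 + 25\right) = -27 + 26 = -1$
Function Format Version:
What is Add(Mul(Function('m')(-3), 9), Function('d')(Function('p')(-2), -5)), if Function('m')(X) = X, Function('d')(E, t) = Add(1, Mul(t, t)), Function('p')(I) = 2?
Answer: -1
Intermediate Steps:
Function('d')(E, t) = Add(1, Pow(t, 2))
Add(Mul(Function('m')(-3), 9), Function('d')(Function('p')(-2), -5)) = Add(Mul(-3, 9), Add(1, Pow(-5, 2))) = Add(-27, Add(1, 25)) = Add(-27, 26) = -1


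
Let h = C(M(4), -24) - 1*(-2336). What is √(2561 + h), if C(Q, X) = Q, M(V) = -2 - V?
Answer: √4891 ≈ 69.936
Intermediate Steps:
h = 2330 (h = (-2 - 1*4) - 1*(-2336) = (-2 - 4) + 2336 = -6 + 2336 = 2330)
√(2561 + h) = √(2561 + 2330) = √4891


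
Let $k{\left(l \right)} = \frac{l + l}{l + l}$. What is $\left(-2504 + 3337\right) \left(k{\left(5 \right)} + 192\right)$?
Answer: $160769$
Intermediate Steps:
$k{\left(l \right)} = 1$ ($k{\left(l \right)} = \frac{2 l}{2 l} = 2 l \frac{1}{2 l} = 1$)
$\left(-2504 + 3337\right) \left(k{\left(5 \right)} + 192\right) = \left(-2504 + 3337\right) \left(1 + 192\right) = 833 \cdot 193 = 160769$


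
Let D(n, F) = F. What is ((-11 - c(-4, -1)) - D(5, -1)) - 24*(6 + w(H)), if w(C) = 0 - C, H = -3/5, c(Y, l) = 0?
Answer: -842/5 ≈ -168.40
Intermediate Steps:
H = -3/5 (H = -3*1/5 = -3/5 ≈ -0.60000)
w(C) = -C
((-11 - c(-4, -1)) - D(5, -1)) - 24*(6 + w(H)) = ((-11 - 1*0) - 1*(-1)) - 24*(6 - 1*(-3/5)) = ((-11 + 0) + 1) - 24*(6 + 3/5) = (-11 + 1) - 24*33/5 = -10 - 792/5 = -842/5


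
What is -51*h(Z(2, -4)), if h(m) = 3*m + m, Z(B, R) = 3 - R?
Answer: -1428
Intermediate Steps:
h(m) = 4*m
-51*h(Z(2, -4)) = -204*(3 - 1*(-4)) = -204*(3 + 4) = -204*7 = -51*28 = -1428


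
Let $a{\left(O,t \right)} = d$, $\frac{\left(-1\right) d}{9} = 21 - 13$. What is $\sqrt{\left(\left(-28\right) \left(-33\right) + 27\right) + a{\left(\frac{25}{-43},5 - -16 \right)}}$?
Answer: $\sqrt{879} \approx 29.648$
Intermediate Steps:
$d = -72$ ($d = - 9 \left(21 - 13\right) = \left(-9\right) 8 = -72$)
$a{\left(O,t \right)} = -72$
$\sqrt{\left(\left(-28\right) \left(-33\right) + 27\right) + a{\left(\frac{25}{-43},5 - -16 \right)}} = \sqrt{\left(\left(-28\right) \left(-33\right) + 27\right) - 72} = \sqrt{\left(924 + 27\right) - 72} = \sqrt{951 - 72} = \sqrt{879}$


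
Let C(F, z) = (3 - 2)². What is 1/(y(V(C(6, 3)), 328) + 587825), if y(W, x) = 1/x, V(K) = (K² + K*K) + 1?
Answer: 328/192806601 ≈ 1.7012e-6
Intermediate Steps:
C(F, z) = 1 (C(F, z) = 1² = 1)
V(K) = 1 + 2*K² (V(K) = (K² + K²) + 1 = 2*K² + 1 = 1 + 2*K²)
1/(y(V(C(6, 3)), 328) + 587825) = 1/(1/328 + 587825) = 1/(192806601/328) = 328/192806601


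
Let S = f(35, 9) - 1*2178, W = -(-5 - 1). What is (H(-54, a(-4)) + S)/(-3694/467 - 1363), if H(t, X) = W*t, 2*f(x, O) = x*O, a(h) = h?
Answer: 243307/142270 ≈ 1.7102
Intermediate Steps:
W = 6 (W = -1*(-6) = 6)
f(x, O) = O*x/2 (f(x, O) = (x*O)/2 = (O*x)/2 = O*x/2)
H(t, X) = 6*t
S = -4041/2 (S = (½)*9*35 - 1*2178 = 315/2 - 2178 = -4041/2 ≈ -2020.5)
(H(-54, a(-4)) + S)/(-3694/467 - 1363) = (6*(-54) - 4041/2)/(-3694/467 - 1363) = (-324 - 4041/2)/(-3694*1/467 - 1363) = -4689/(2*(-3694/467 - 1363)) = -4689/(2*(-640215/467)) = -4689/2*(-467/640215) = 243307/142270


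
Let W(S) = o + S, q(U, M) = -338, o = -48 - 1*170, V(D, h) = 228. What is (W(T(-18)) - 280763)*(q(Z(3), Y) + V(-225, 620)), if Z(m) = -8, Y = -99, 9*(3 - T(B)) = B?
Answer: 30907360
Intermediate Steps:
T(B) = 3 - B/9
o = -218 (o = -48 - 170 = -218)
W(S) = -218 + S
(W(T(-18)) - 280763)*(q(Z(3), Y) + V(-225, 620)) = ((-218 + (3 - ⅑*(-18))) - 280763)*(-338 + 228) = ((-218 + (3 + 2)) - 280763)*(-110) = ((-218 + 5) - 280763)*(-110) = (-213 - 280763)*(-110) = -280976*(-110) = 30907360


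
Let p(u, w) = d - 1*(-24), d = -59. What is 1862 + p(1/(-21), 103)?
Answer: 1827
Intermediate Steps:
p(u, w) = -35 (p(u, w) = -59 - 1*(-24) = -59 + 24 = -35)
1862 + p(1/(-21), 103) = 1862 - 35 = 1827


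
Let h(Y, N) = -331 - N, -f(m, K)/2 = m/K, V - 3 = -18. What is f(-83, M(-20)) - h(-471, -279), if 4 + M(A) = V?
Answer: 822/19 ≈ 43.263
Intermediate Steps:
V = -15 (V = 3 - 18 = -15)
M(A) = -19 (M(A) = -4 - 15 = -19)
f(m, K) = -2*m/K
f(-83, M(-20)) - h(-471, -279) = -2*(-83)/(-19) - (-331 - 1*(-279)) = -2*(-83)*(-1/19) - (-331 + 279) = -166/19 - 1*(-52) = -166/19 + 52 = 822/19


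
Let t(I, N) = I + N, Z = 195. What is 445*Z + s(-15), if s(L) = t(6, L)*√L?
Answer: 86775 - 9*I*√15 ≈ 86775.0 - 34.857*I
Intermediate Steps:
s(L) = √L*(6 + L) (s(L) = (6 + L)*√L = √L*(6 + L))
445*Z + s(-15) = 445*195 + √(-15)*(6 - 15) = 86775 + (I*√15)*(-9) = 86775 - 9*I*√15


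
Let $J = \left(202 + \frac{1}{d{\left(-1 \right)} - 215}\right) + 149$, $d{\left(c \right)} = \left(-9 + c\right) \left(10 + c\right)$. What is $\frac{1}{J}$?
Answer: $\frac{305}{107054} \approx 0.002849$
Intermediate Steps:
$J = \frac{107054}{305}$ ($J = \left(202 + \frac{1}{\left(-90 - 1 + \left(-1\right)^{2}\right) - 215}\right) + 149 = \left(202 + \frac{1}{\left(-90 - 1 + 1\right) - 215}\right) + 149 = \left(202 + \frac{1}{-90 - 215}\right) + 149 = \left(202 + \frac{1}{-305}\right) + 149 = \left(202 - \frac{1}{305}\right) + 149 = \frac{61609}{305} + 149 = \frac{107054}{305} \approx 351.0$)
$\frac{1}{J} = \frac{1}{\frac{107054}{305}} = \frac{305}{107054}$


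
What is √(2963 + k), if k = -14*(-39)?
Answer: 11*√29 ≈ 59.237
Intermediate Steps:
k = 546
√(2963 + k) = √(2963 + 546) = √3509 = 11*√29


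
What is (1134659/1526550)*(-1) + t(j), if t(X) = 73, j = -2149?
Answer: 110303491/1526550 ≈ 72.257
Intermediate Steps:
(1134659/1526550)*(-1) + t(j) = (1134659/1526550)*(-1) + 73 = -1134659/1526550 + 73 = 110303491/1526550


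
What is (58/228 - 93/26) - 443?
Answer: -330725/741 ≈ -446.32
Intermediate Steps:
(58/228 - 93/26) - 443 = (58*(1/228) - 93*1/26) - 443 = (29/114 - 93/26) - 443 = -2462/741 - 443 = -330725/741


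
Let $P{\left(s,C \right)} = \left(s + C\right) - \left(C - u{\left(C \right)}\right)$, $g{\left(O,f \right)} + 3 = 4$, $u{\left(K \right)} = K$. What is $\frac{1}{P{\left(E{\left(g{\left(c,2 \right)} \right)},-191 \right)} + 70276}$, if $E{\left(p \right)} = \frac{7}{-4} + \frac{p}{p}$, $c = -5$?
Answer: $\frac{4}{280337} \approx 1.4269 \cdot 10^{-5}$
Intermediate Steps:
$g{\left(O,f \right)} = 1$ ($g{\left(O,f \right)} = -3 + 4 = 1$)
$E{\left(p \right)} = - \frac{3}{4}$ ($E{\left(p \right)} = 7 \left(- \frac{1}{4}\right) + 1 = - \frac{7}{4} + 1 = - \frac{3}{4}$)
$P{\left(s,C \right)} = C + s$ ($P{\left(s,C \right)} = \left(s + C\right) + \left(C - C\right) = \left(C + s\right) + 0 = C + s$)
$\frac{1}{P{\left(E{\left(g{\left(c,2 \right)} \right)},-191 \right)} + 70276} = \frac{1}{\left(-191 - \frac{3}{4}\right) + 70276} = \frac{1}{- \frac{767}{4} + 70276} = \frac{1}{\frac{280337}{4}} = \frac{4}{280337}$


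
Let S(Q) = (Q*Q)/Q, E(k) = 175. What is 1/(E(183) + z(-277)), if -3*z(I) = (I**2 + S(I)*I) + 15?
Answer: -3/152948 ≈ -1.9614e-5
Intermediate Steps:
S(Q) = Q (S(Q) = Q**2/Q = Q)
z(I) = -5 - 2*I**2/3 (z(I) = -((I**2 + I*I) + 15)/3 = -((I**2 + I**2) + 15)/3 = -(2*I**2 + 15)/3 = -(15 + 2*I**2)/3 = -5 - 2*I**2/3)
1/(E(183) + z(-277)) = 1/(175 + (-5 - 2/3*(-277)**2)) = 1/(175 + (-5 - 2/3*76729)) = 1/(175 + (-5 - 153458/3)) = 1/(175 - 153473/3) = 1/(-152948/3) = -3/152948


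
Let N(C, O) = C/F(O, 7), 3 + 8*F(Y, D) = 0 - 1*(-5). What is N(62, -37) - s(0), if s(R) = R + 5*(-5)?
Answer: 273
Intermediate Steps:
F(Y, D) = ¼ (F(Y, D) = -3/8 + (0 - 1*(-5))/8 = -3/8 + (0 + 5)/8 = -3/8 + (⅛)*5 = -3/8 + 5/8 = ¼)
N(C, O) = 4*C (N(C, O) = C/(¼) = C*4 = 4*C)
s(R) = -25 + R (s(R) = R - 25 = -25 + R)
N(62, -37) - s(0) = 4*62 - (-25 + 0) = 248 - 1*(-25) = 248 + 25 = 273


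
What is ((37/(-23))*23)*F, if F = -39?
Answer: 1443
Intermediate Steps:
((37/(-23))*23)*F = ((37/(-23))*23)*(-39) = ((37*(-1/23))*23)*(-39) = -37/23*23*(-39) = -37*(-39) = 1443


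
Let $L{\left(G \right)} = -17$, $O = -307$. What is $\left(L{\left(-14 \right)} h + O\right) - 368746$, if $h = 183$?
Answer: $-372164$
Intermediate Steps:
$\left(L{\left(-14 \right)} h + O\right) - 368746 = \left(\left(-17\right) 183 - 307\right) - 368746 = \left(-3111 - 307\right) - 368746 = -3418 - 368746 = -372164$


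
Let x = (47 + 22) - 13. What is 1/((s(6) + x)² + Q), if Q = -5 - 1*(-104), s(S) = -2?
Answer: 1/3015 ≈ 0.00033167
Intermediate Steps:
x = 56 (x = 69 - 13 = 56)
Q = 99 (Q = -5 + 104 = 99)
1/((s(6) + x)² + Q) = 1/((-2 + 56)² + 99) = 1/(54² + 99) = 1/(2916 + 99) = 1/3015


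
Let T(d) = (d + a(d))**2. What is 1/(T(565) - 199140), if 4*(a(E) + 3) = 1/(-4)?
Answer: 256/29858241 ≈ 8.5738e-6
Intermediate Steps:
a(E) = -49/16 (a(E) = -3 + (1/4)/(-4) = -3 + (1/4)*(-1/4) = -3 - 1/16 = -49/16)
T(d) = (-49/16 + d)**2 (T(d) = (d - 49/16)**2 = (-49/16 + d)**2)
1/(T(565) - 199140) = 1/((-49 + 16*565)**2/256 - 199140) = 1/((-49 + 9040)**2/256 - 199140) = 1/((1/256)*8991**2 - 199140) = 1/((1/256)*80838081 - 199140) = 1/(80838081/256 - 199140) = 1/(29858241/256) = 256/29858241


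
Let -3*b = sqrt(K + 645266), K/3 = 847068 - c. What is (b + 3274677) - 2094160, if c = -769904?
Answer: 1180517 - sqrt(5496182)/3 ≈ 1.1797e+6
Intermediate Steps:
K = 4850916 (K = 3*(847068 - 1*(-769904)) = 3*(847068 + 769904) = 3*1616972 = 4850916)
b = -sqrt(5496182)/3 (b = -sqrt(4850916 + 645266)/3 = -sqrt(5496182)/3 ≈ -781.46)
(b + 3274677) - 2094160 = (-sqrt(5496182)/3 + 3274677) - 2094160 = (3274677 - sqrt(5496182)/3) - 2094160 = 1180517 - sqrt(5496182)/3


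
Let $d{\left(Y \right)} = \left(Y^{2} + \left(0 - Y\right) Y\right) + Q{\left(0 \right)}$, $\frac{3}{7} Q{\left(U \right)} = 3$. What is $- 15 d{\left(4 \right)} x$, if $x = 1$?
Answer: $-105$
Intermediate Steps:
$Q{\left(U \right)} = 7$ ($Q{\left(U \right)} = \frac{7}{3} \cdot 3 = 7$)
$d{\left(Y \right)} = 7$ ($d{\left(Y \right)} = \left(Y^{2} + \left(0 - Y\right) Y\right) + 7 = \left(Y^{2} + - Y Y\right) + 7 = \left(Y^{2} - Y^{2}\right) + 7 = 0 + 7 = 7$)
$- 15 d{\left(4 \right)} x = \left(-15\right) 7 \cdot 1 = \left(-105\right) 1 = -105$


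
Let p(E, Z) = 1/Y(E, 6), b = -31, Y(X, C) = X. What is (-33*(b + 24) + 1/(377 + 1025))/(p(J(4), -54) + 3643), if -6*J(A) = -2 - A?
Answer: 323863/5108888 ≈ 0.063392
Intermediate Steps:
J(A) = ⅓ + A/6 (J(A) = -(-2 - A)/6 = ⅓ + A/6)
p(E, Z) = 1/E
(-33*(b + 24) + 1/(377 + 1025))/(p(J(4), -54) + 3643) = (-33*(-31 + 24) + 1/(377 + 1025))/(1/(⅓ + (⅙)*4) + 3643) = (-33*(-7) + 1/1402)/(1/(⅓ + ⅔) + 3643) = (231 + 1/1402)/(1/1 + 3643) = 323863/(1402*(1 + 3643)) = (323863/1402)/3644 = (323863/1402)*(1/3644) = 323863/5108888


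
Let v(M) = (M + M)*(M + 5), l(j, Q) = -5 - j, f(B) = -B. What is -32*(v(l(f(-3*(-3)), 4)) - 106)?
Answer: 1088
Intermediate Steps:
v(M) = 2*M*(5 + M) (v(M) = (2*M)*(5 + M) = 2*M*(5 + M))
-32*(v(l(f(-3*(-3)), 4)) - 106) = -32*(2*(-5 - (-1)*(-3*(-3)))*(5 + (-5 - (-1)*(-3*(-3)))) - 106) = -32*(2*(-5 - (-1)*9)*(5 + (-5 - (-1)*9)) - 106) = -32*(2*(-5 - 1*(-9))*(5 + (-5 - 1*(-9))) - 106) = -32*(2*(-5 + 9)*(5 + (-5 + 9)) - 106) = -32*(2*4*(5 + 4) - 106) = -32*(2*4*9 - 106) = -32*(72 - 106) = -32*(-34) = 1088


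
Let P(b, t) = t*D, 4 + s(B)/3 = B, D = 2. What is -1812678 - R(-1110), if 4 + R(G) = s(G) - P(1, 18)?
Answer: -1809296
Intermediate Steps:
s(B) = -12 + 3*B
P(b, t) = 2*t (P(b, t) = t*2 = 2*t)
R(G) = -52 + 3*G (R(G) = -4 + ((-12 + 3*G) - 2*18) = -4 + ((-12 + 3*G) - 1*36) = -4 + ((-12 + 3*G) - 36) = -4 + (-48 + 3*G) = -52 + 3*G)
-1812678 - R(-1110) = -1812678 - (-52 + 3*(-1110)) = -1812678 - (-52 - 3330) = -1812678 - 1*(-3382) = -1812678 + 3382 = -1809296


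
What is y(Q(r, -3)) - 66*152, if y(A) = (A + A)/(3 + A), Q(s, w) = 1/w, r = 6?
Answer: -40129/4 ≈ -10032.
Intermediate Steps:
y(A) = 2*A/(3 + A) (y(A) = (2*A)/(3 + A) = 2*A/(3 + A))
y(Q(r, -3)) - 66*152 = 2/(-3*(3 + 1/(-3))) - 66*152 = 2*(-⅓)/(3 - ⅓) - 10032 = 2*(-⅓)/(8/3) - 10032 = 2*(-⅓)*(3/8) - 10032 = -¼ - 10032 = -40129/4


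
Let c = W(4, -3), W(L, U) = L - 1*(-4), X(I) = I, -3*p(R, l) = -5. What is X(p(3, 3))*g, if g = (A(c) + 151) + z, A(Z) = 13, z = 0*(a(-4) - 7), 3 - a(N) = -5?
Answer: 820/3 ≈ 273.33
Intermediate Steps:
a(N) = 8 (a(N) = 3 - 1*(-5) = 3 + 5 = 8)
p(R, l) = 5/3 (p(R, l) = -⅓*(-5) = 5/3)
W(L, U) = 4 + L (W(L, U) = L + 4 = 4 + L)
z = 0 (z = 0*(8 - 7) = 0*1 = 0)
c = 8 (c = 4 + 4 = 8)
g = 164 (g = (13 + 151) + 0 = 164 + 0 = 164)
X(p(3, 3))*g = (5/3)*164 = 820/3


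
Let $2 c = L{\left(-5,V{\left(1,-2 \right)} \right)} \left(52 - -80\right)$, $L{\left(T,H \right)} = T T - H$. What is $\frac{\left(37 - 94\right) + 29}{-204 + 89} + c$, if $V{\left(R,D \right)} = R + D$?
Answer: $\frac{197368}{115} \approx 1716.2$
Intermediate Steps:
$V{\left(R,D \right)} = D + R$
$L{\left(T,H \right)} = T^{2} - H$
$c = 1716$ ($c = \frac{\left(\left(-5\right)^{2} - \left(-2 + 1\right)\right) \left(52 - -80\right)}{2} = \frac{\left(25 - -1\right) \left(52 + 80\right)}{2} = \frac{\left(25 + 1\right) 132}{2} = \frac{26 \cdot 132}{2} = \frac{1}{2} \cdot 3432 = 1716$)
$\frac{\left(37 - 94\right) + 29}{-204 + 89} + c = \frac{\left(37 - 94\right) + 29}{-204 + 89} + 1716 = \frac{\left(37 - 94\right) + 29}{-115} + 1716 = \left(-57 + 29\right) \left(- \frac{1}{115}\right) + 1716 = \left(-28\right) \left(- \frac{1}{115}\right) + 1716 = \frac{28}{115} + 1716 = \frac{197368}{115}$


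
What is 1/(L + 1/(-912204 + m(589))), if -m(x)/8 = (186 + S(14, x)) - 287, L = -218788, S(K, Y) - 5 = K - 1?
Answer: -911540/199434013521 ≈ -4.5706e-6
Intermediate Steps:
S(K, Y) = 4 + K (S(K, Y) = 5 + (K - 1) = 5 + (-1 + K) = 4 + K)
m(x) = 664 (m(x) = -8*((186 + (4 + 14)) - 287) = -8*((186 + 18) - 287) = -8*(204 - 287) = -8*(-83) = 664)
1/(L + 1/(-912204 + m(589))) = 1/(-218788 + 1/(-912204 + 664)) = 1/(-218788 + 1/(-911540)) = 1/(-218788 - 1/911540) = 1/(-199434013521/911540) = -911540/199434013521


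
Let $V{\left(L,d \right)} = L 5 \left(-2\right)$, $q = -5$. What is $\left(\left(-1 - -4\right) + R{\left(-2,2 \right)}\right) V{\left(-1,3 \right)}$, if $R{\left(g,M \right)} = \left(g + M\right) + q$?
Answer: $-20$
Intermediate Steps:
$R{\left(g,M \right)} = -5 + M + g$ ($R{\left(g,M \right)} = \left(g + M\right) - 5 = \left(M + g\right) - 5 = -5 + M + g$)
$V{\left(L,d \right)} = - 10 L$ ($V{\left(L,d \right)} = 5 L \left(-2\right) = - 10 L$)
$\left(\left(-1 - -4\right) + R{\left(-2,2 \right)}\right) V{\left(-1,3 \right)} = \left(\left(-1 - -4\right) - 5\right) \left(\left(-10\right) \left(-1\right)\right) = \left(\left(-1 + 4\right) - 5\right) 10 = \left(3 - 5\right) 10 = \left(-2\right) 10 = -20$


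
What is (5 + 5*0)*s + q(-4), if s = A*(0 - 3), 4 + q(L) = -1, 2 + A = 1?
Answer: 10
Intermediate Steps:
A = -1 (A = -2 + 1 = -1)
q(L) = -5 (q(L) = -4 - 1 = -5)
s = 3 (s = -(0 - 3) = -1*(-3) = 3)
(5 + 5*0)*s + q(-4) = (5 + 5*0)*3 - 5 = (5 + 0)*3 - 5 = 5*3 - 5 = 15 - 5 = 10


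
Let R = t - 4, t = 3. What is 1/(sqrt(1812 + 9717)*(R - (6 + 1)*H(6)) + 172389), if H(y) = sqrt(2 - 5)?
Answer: 1/(172389 - 3*sqrt(1281) - 63*I*sqrt(427)) ≈ 5.8041e-6 + 4.386e-8*I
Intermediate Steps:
H(y) = I*sqrt(3) (H(y) = sqrt(-3) = I*sqrt(3))
R = -1 (R = 3 - 4 = -1)
1/(sqrt(1812 + 9717)*(R - (6 + 1)*H(6)) + 172389) = 1/(sqrt(1812 + 9717)*(-1 - (6 + 1)*I*sqrt(3)) + 172389) = 1/(sqrt(11529)*(-1 - 7*I*sqrt(3)) + 172389) = 1/((3*sqrt(1281))*(-1 - 7*I*sqrt(3)) + 172389) = 1/(3*sqrt(1281)*(-1 - 7*I*sqrt(3)) + 172389) = 1/(172389 + 3*sqrt(1281)*(-1 - 7*I*sqrt(3)))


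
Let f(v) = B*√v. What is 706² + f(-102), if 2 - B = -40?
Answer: 498436 + 42*I*√102 ≈ 4.9844e+5 + 424.18*I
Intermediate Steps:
B = 42 (B = 2 - 1*(-40) = 2 + 40 = 42)
f(v) = 42*√v
706² + f(-102) = 706² + 42*√(-102) = 498436 + 42*(I*√102) = 498436 + 42*I*√102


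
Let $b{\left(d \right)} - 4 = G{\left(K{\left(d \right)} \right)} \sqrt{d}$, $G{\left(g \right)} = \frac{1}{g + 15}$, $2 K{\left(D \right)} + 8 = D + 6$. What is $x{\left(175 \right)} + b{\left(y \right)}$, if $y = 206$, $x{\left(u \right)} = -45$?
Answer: $-41 + \frac{\sqrt{206}}{117} \approx -40.877$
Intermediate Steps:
$K{\left(D \right)} = -1 + \frac{D}{2}$ ($K{\left(D \right)} = -4 + \frac{D + 6}{2} = -4 + \frac{6 + D}{2} = -4 + \left(3 + \frac{D}{2}\right) = -1 + \frac{D}{2}$)
$G{\left(g \right)} = \frac{1}{15 + g}$
$b{\left(d \right)} = 4 + \frac{\sqrt{d}}{14 + \frac{d}{2}}$ ($b{\left(d \right)} = 4 + \frac{\sqrt{d}}{15 + \left(-1 + \frac{d}{2}\right)} = 4 + \frac{\sqrt{d}}{14 + \frac{d}{2}}$)
$x{\left(175 \right)} + b{\left(y \right)} = -45 + \frac{2 \left(56 + \sqrt{206} + 2 \cdot 206\right)}{28 + 206} = -45 + \frac{2 \left(56 + \sqrt{206} + 412\right)}{234} = -45 + 2 \cdot \frac{1}{234} \left(468 + \sqrt{206}\right) = -45 + \left(4 + \frac{\sqrt{206}}{117}\right) = -41 + \frac{\sqrt{206}}{117}$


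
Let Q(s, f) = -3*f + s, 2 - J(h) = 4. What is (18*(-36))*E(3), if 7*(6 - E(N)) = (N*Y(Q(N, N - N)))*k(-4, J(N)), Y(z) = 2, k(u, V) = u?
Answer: -42768/7 ≈ -6109.7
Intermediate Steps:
J(h) = -2 (J(h) = 2 - 1*4 = 2 - 4 = -2)
Q(s, f) = s - 3*f
E(N) = 6 + 8*N/7 (E(N) = 6 - N*2*(-4)/7 = 6 - 2*N*(-4)/7 = 6 - (-8)*N/7 = 6 + 8*N/7)
(18*(-36))*E(3) = (18*(-36))*(6 + (8/7)*3) = -648*(6 + 24/7) = -648*66/7 = -42768/7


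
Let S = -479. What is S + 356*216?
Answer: 76417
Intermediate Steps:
S + 356*216 = -479 + 356*216 = -479 + 76896 = 76417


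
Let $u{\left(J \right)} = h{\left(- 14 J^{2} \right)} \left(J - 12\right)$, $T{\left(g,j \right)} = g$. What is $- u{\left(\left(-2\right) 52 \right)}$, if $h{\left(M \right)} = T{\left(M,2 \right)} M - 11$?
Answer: $2659790420740$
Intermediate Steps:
$h{\left(M \right)} = -11 + M^{2}$ ($h{\left(M \right)} = M M - 11 = M^{2} - 11 = -11 + M^{2}$)
$u{\left(J \right)} = \left(-12 + J\right) \left(-11 + 196 J^{4}\right)$ ($u{\left(J \right)} = \left(-11 + \left(- 14 J^{2}\right)^{2}\right) \left(J - 12\right) = \left(-11 + 196 J^{4}\right) \left(-12 + J\right) = \left(-12 + J\right) \left(-11 + 196 J^{4}\right)$)
$- u{\left(\left(-2\right) 52 \right)} = - \left(-12 - 104\right) \left(-11 + 196 \left(\left(-2\right) 52\right)^{4}\right) = - \left(-12 - 104\right) \left(-11 + 196 \left(-104\right)^{4}\right) = - \left(-116\right) \left(-11 + 196 \cdot 116985856\right) = - \left(-116\right) \left(-11 + 22929227776\right) = - \left(-116\right) 22929227765 = \left(-1\right) \left(-2659790420740\right) = 2659790420740$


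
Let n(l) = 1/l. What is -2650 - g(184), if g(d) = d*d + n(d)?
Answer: -6717105/184 ≈ -36506.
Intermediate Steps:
g(d) = 1/d + d² (g(d) = d*d + 1/d = d² + 1/d = 1/d + d²)
-2650 - g(184) = -2650 - (1 + 184³)/184 = -2650 - (1 + 6229504)/184 = -2650 - 6229505/184 = -6717105/184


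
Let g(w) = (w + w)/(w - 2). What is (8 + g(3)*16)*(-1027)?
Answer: -106808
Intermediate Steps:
g(w) = 2*w/(-2 + w) (g(w) = (2*w)/(-2 + w) = 2*w/(-2 + w))
(8 + g(3)*16)*(-1027) = (8 + (2*3/(-2 + 3))*16)*(-1027) = (8 + (2*3/1)*16)*(-1027) = (8 + (2*3*1)*16)*(-1027) = (8 + 6*16)*(-1027) = (8 + 96)*(-1027) = 104*(-1027) = -106808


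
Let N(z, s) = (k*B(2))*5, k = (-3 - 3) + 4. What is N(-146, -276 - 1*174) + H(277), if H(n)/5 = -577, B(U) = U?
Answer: -2905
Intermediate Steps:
H(n) = -2885 (H(n) = 5*(-577) = -2885)
k = -2 (k = -6 + 4 = -2)
N(z, s) = -20 (N(z, s) = -2*2*5 = -4*5 = -20)
N(-146, -276 - 1*174) + H(277) = -20 - 2885 = -2905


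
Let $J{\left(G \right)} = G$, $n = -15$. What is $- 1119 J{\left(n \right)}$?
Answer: $16785$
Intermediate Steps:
$- 1119 J{\left(n \right)} = \left(-1119\right) \left(-15\right) = 16785$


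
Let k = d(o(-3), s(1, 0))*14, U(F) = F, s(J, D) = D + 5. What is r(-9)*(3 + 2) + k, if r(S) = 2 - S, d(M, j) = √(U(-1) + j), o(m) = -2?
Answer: 83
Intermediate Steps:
s(J, D) = 5 + D
d(M, j) = √(-1 + j)
k = 28 (k = √(-1 + (5 + 0))*14 = √(-1 + 5)*14 = √4*14 = 2*14 = 28)
r(-9)*(3 + 2) + k = (2 - 1*(-9))*(3 + 2) + 28 = (2 + 9)*5 + 28 = 11*5 + 28 = 55 + 28 = 83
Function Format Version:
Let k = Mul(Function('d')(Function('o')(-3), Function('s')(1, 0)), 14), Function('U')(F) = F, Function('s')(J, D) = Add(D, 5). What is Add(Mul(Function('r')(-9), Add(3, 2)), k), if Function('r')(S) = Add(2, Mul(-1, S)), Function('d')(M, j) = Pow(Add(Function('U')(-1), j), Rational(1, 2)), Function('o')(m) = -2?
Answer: 83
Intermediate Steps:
Function('s')(J, D) = Add(5, D)
Function('d')(M, j) = Pow(Add(-1, j), Rational(1, 2))
k = 28 (k = Mul(Pow(Add(-1, Add(5, 0)), Rational(1, 2)), 14) = Mul(Pow(Add(-1, 5), Rational(1, 2)), 14) = Mul(Pow(4, Rational(1, 2)), 14) = Mul(2, 14) = 28)
Add(Mul(Function('r')(-9), Add(3, 2)), k) = Add(Mul(Add(2, Mul(-1, -9)), Add(3, 2)), 28) = Add(Mul(Add(2, 9), 5), 28) = Add(Mul(11, 5), 28) = Add(55, 28) = 83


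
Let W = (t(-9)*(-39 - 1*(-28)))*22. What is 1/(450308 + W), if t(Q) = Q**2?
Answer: 1/430706 ≈ 2.3218e-6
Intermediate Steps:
W = -19602 (W = ((-9)**2*(-39 - 1*(-28)))*22 = (81*(-39 + 28))*22 = (81*(-11))*22 = -891*22 = -19602)
1/(450308 + W) = 1/(450308 - 19602) = 1/430706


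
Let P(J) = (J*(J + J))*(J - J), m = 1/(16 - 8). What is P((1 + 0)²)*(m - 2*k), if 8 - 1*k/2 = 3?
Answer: 0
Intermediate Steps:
k = 10 (k = 16 - 2*3 = 16 - 6 = 10)
m = ⅛ (m = 1/8 = ⅛ ≈ 0.12500)
P(J) = 0 (P(J) = (J*(2*J))*0 = (2*J²)*0 = 0)
P((1 + 0)²)*(m - 2*k) = 0*(⅛ - 2*10) = 0*(⅛ - 20) = 0*(-159/8) = 0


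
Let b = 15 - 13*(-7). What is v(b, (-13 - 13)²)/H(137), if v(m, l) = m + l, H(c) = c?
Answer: 782/137 ≈ 5.7080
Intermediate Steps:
b = 106 (b = 15 + 91 = 106)
v(m, l) = l + m
v(b, (-13 - 13)²)/H(137) = ((-13 - 13)² + 106)/137 = ((-26)² + 106)*(1/137) = (676 + 106)*(1/137) = 782*(1/137) = 782/137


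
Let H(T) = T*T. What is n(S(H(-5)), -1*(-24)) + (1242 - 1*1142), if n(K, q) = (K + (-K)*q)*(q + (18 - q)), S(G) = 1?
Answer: -314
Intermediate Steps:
H(T) = T²
n(K, q) = 18*K - 18*K*q (n(K, q) = (K - K*q)*18 = 18*K - 18*K*q)
n(S(H(-5)), -1*(-24)) + (1242 - 1*1142) = 18*1*(1 - (-1)*(-24)) + (1242 - 1*1142) = 18*1*(1 - 1*24) + (1242 - 1142) = 18*1*(1 - 24) + 100 = 18*1*(-23) + 100 = -414 + 100 = -314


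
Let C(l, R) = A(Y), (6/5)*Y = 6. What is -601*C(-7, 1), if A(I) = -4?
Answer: 2404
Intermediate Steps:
Y = 5 (Y = (5/6)*6 = 5)
C(l, R) = -4
-601*C(-7, 1) = -601*(-4) = 2404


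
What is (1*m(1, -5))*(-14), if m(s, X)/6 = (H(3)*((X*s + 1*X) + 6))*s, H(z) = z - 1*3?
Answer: 0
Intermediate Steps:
H(z) = -3 + z (H(z) = z - 3 = -3 + z)
m(s, X) = 0 (m(s, X) = 6*(((-3 + 3)*((X*s + 1*X) + 6))*s) = 6*((0*((X*s + X) + 6))*s) = 6*((0*((X + X*s) + 6))*s) = 6*((0*(6 + X + X*s))*s) = 6*(0*s) = 6*0 = 0)
(1*m(1, -5))*(-14) = (1*0)*(-14) = 0*(-14) = 0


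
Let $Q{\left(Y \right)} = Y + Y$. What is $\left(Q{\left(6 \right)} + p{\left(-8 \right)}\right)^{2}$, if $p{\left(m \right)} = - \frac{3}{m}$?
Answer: $\frac{9801}{64} \approx 153.14$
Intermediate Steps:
$Q{\left(Y \right)} = 2 Y$
$\left(Q{\left(6 \right)} + p{\left(-8 \right)}\right)^{2} = \left(2 \cdot 6 - \frac{3}{-8}\right)^{2} = \left(12 - - \frac{3}{8}\right)^{2} = \left(12 + \frac{3}{8}\right)^{2} = \left(\frac{99}{8}\right)^{2} = \frac{9801}{64}$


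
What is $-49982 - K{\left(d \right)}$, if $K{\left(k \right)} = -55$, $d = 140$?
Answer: $-49927$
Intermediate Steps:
$-49982 - K{\left(d \right)} = -49982 - -55 = -49982 + 55 = -49927$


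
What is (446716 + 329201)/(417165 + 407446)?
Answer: 775917/824611 ≈ 0.94095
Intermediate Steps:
(446716 + 329201)/(417165 + 407446) = 775917/824611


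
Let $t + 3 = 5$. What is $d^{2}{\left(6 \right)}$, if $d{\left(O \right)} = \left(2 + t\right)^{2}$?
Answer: $256$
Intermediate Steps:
$t = 2$ ($t = -3 + 5 = 2$)
$d{\left(O \right)} = 16$ ($d{\left(O \right)} = \left(2 + 2\right)^{2} = 4^{2} = 16$)
$d^{2}{\left(6 \right)} = 16^{2} = 256$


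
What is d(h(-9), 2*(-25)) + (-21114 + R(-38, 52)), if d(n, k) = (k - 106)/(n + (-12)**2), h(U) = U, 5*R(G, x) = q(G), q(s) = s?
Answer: -950524/45 ≈ -21123.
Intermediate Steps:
R(G, x) = G/5
d(n, k) = (-106 + k)/(144 + n) (d(n, k) = (-106 + k)/(n + 144) = (-106 + k)/(144 + n))
d(h(-9), 2*(-25)) + (-21114 + R(-38, 52)) = (-106 + 2*(-25))/(144 - 9) + (-21114 + (1/5)*(-38)) = (-106 - 50)/135 + (-21114 - 38/5) = (1/135)*(-156) - 105608/5 = -52/45 - 105608/5 = -950524/45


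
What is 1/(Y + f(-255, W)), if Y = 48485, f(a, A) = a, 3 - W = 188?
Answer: 1/48230 ≈ 2.0734e-5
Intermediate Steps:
W = -185 (W = 3 - 1*188 = 3 - 188 = -185)
1/(Y + f(-255, W)) = 1/(48485 - 255) = 1/48230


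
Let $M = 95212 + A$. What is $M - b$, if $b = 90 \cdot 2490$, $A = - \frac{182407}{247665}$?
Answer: $- \frac{31921228927}{247665} \approx -1.2889 \cdot 10^{5}$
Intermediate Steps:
$A = - \frac{182407}{247665}$ ($A = \left(-182407\right) \frac{1}{247665} = - \frac{182407}{247665} \approx -0.73651$)
$M = \frac{23580497573}{247665}$ ($M = 95212 - \frac{182407}{247665} = \frac{23580497573}{247665} \approx 95211.0$)
$b = 224100$
$M - b = \frac{23580497573}{247665} - 224100 = - \frac{31921228927}{247665}$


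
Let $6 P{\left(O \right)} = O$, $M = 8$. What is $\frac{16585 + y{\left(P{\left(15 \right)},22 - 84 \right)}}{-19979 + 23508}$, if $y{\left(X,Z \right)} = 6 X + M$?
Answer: $\frac{16608}{3529} \approx 4.7061$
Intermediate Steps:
$P{\left(O \right)} = \frac{O}{6}$
$y{\left(X,Z \right)} = 8 + 6 X$ ($y{\left(X,Z \right)} = 6 X + 8 = 8 + 6 X$)
$\frac{16585 + y{\left(P{\left(15 \right)},22 - 84 \right)}}{-19979 + 23508} = \frac{16585 + \left(8 + 6 \cdot \frac{1}{6} \cdot 15\right)}{-19979 + 23508} = \frac{16585 + \left(8 + 6 \cdot \frac{5}{2}\right)}{3529} = \left(16585 + \left(8 + 15\right)\right) \frac{1}{3529} = \left(16585 + 23\right) \frac{1}{3529} = 16608 \cdot \frac{1}{3529} = \frac{16608}{3529}$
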